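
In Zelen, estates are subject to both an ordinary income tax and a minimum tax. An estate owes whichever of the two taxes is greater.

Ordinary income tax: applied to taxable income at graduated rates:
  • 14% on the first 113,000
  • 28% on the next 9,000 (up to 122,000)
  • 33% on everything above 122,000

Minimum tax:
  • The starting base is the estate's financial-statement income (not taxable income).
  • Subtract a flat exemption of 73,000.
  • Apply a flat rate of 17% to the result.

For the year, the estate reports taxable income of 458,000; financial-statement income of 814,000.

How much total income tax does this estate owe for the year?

Minimum tax:
  Base (financial-statement income): 814,000
  Less exemption 73,000 → base 741,000
  741,000 × 17% = 125,970

Ordinary income tax:
  113,000 × 14% = 15,820
  9,000 × 28% = 2,520
  336,000 × 33% = 110,880
  → 129,220

129,220 > 125,970, so the ordinary income tax governs.

129,220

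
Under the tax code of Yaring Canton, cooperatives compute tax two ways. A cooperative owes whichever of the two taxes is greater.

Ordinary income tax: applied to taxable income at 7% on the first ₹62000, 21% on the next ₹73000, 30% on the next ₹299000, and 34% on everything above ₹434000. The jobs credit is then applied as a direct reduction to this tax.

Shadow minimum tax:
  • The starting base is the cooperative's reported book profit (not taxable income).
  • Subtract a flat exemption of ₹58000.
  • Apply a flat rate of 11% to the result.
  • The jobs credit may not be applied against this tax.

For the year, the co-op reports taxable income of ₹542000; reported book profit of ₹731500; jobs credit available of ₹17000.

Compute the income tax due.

₹129090

Ordinary income tax:
  ₹62000 × 7% = ₹4340
  ₹73000 × 21% = ₹15330
  ₹299000 × 30% = ₹89700
  ₹108000 × 34% = ₹36720
  → ₹146090
  Less jobs credit ₹17000 → ₹129090

Shadow minimum tax:
  Base (reported book profit): ₹731500
  Less exemption ₹58000 → base ₹673500
  ₹673500 × 11% = ₹74085

₹129090 > ₹74085, so the ordinary income tax governs.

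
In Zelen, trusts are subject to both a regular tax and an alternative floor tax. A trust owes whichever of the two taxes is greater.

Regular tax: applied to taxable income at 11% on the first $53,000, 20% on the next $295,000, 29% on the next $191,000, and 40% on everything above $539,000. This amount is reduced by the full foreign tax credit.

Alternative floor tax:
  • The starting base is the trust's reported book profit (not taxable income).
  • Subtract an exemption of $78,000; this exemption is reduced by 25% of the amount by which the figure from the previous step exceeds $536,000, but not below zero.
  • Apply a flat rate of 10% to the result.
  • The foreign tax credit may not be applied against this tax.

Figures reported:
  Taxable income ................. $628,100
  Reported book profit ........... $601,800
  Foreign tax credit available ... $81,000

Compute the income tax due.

Alternative floor tax:
  Base (reported book profit): $601,800
  Exemption: $78,000 − 25% × ($601,800 − $536,000) = $78,000 − $16,450 = $61,550
  Base: $601,800 − $61,550 = $540,250
  $540,250 × 10% = $54,025

Regular tax:
  $53,000 × 11% = $5,830
  $295,000 × 20% = $59,000
  $191,000 × 29% = $55,390
  $89,100 × 40% = $35,640
  → $155,860
  Less foreign tax credit $81,000 → $74,860

$74,860 > $54,025, so the regular tax governs.

$74,860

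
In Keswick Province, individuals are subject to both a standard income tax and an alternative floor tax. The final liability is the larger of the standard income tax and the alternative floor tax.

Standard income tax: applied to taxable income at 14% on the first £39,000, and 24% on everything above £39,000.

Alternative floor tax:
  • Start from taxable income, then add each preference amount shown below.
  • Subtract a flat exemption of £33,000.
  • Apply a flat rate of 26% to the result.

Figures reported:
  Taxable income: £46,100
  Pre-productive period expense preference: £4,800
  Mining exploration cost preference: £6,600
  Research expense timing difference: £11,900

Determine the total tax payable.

£9,464

Standard income tax:
  £39,000 × 14% = £5,460
  £7,100 × 24% = £1,704
  → £7,164

Alternative floor tax:
  Adjusted income: £46,100 + £4,800 + £6,600 + £11,900 = £69,400
  Less exemption £33,000 → base £36,400
  £36,400 × 26% = £9,464

£9,464 > £7,164, so the alternative floor tax is the binding amount.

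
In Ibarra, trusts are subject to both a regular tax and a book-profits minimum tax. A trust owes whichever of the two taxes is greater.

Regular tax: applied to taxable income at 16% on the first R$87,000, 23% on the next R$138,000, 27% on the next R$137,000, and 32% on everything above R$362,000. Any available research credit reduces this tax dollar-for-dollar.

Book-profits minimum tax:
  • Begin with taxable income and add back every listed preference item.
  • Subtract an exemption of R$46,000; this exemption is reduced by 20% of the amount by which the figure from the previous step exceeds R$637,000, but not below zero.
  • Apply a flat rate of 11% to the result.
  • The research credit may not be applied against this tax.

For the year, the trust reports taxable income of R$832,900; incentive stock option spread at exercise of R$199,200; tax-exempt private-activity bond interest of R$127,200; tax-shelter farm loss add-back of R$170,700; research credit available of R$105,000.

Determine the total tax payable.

Book-profits minimum tax:
  Adjusted income: R$832,900 + R$199,200 + R$127,200 + R$170,700 = R$1,330,000
  Exemption: 20% × (R$1,330,000 − R$637,000) = R$138,600 ≥ R$46,000, so the exemption is fully phased out
  Base: R$1,330,000 − R$0 = R$1,330,000
  R$1,330,000 × 11% = R$146,300

Regular tax:
  R$87,000 × 16% = R$13,920
  R$138,000 × 23% = R$31,740
  R$137,000 × 27% = R$36,990
  R$470,900 × 32% = R$150,688
  → R$233,338
  Less research credit R$105,000 → R$128,338

R$146,300 > R$128,338, so the book-profits minimum tax is the binding amount.

R$146,300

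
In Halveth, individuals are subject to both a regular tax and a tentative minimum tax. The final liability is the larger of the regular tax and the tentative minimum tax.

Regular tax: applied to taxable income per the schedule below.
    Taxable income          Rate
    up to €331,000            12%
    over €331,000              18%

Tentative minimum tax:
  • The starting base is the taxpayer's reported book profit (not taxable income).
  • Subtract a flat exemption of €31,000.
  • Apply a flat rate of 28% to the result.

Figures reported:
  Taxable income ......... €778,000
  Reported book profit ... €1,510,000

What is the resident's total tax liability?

€414,120

Regular tax:
  €331,000 × 12% = €39,720
  €447,000 × 18% = €80,460
  → €120,180

Tentative minimum tax:
  Base (reported book profit): €1,510,000
  Less exemption €31,000 → base €1,479,000
  €1,479,000 × 28% = €414,120

€414,120 > €120,180, so the tentative minimum tax is the binding amount.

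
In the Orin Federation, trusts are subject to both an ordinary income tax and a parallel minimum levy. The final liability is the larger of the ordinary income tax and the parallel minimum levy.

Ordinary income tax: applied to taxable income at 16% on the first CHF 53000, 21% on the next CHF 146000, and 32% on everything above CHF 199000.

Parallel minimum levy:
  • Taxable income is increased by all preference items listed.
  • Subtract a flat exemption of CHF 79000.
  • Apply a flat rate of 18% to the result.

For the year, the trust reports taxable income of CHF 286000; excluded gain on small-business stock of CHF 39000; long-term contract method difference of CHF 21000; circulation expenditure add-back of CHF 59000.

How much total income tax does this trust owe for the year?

CHF 66980

Parallel minimum levy:
  Adjusted income: CHF 286000 + CHF 39000 + CHF 21000 + CHF 59000 = CHF 405000
  Less exemption CHF 79000 → base CHF 326000
  CHF 326000 × 18% = CHF 58680

Ordinary income tax:
  CHF 53000 × 16% = CHF 8480
  CHF 146000 × 21% = CHF 30660
  CHF 87000 × 32% = CHF 27840
  → CHF 66980

CHF 66980 > CHF 58680, so the ordinary income tax governs.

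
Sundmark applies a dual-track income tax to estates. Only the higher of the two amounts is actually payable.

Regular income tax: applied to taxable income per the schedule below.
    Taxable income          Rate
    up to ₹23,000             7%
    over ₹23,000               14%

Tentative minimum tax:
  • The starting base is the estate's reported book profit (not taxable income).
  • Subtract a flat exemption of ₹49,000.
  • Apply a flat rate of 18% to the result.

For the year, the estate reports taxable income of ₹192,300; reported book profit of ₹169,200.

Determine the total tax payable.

Tentative minimum tax:
  Base (reported book profit): ₹169,200
  Less exemption ₹49,000 → base ₹120,200
  ₹120,200 × 18% = ₹21,636

Regular income tax:
  ₹23,000 × 7% = ₹1,610
  ₹169,300 × 14% = ₹23,702
  → ₹25,312

₹25,312 > ₹21,636, so the regular income tax governs.

₹25,312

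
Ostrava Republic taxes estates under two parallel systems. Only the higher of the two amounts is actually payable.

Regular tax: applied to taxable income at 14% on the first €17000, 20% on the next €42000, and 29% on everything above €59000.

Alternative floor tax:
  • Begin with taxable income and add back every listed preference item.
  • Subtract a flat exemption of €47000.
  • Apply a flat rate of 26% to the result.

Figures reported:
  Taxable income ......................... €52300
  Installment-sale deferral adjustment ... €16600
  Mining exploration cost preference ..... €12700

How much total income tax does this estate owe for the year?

€9440

Alternative floor tax:
  Adjusted income: €52300 + €16600 + €12700 = €81600
  Less exemption €47000 → base €34600
  €34600 × 26% = €8996

Regular tax:
  €17000 × 14% = €2380
  €35300 × 20% = €7060
  → €9440

€9440 > €8996, so the regular tax governs.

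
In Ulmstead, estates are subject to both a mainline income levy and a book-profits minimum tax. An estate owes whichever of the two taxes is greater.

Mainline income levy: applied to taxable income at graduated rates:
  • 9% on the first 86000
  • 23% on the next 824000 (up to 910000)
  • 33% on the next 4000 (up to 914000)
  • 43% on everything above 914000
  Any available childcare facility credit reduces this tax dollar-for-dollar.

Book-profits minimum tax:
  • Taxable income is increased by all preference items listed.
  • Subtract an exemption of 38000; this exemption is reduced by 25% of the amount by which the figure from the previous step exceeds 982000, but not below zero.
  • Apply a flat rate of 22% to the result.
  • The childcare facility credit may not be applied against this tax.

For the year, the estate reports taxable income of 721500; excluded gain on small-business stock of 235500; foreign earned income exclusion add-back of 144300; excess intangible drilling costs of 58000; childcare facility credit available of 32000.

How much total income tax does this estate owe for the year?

255046

Book-profits minimum tax:
  Adjusted income: 721500 + 235500 + 144300 + 58000 = 1159300
  Exemption: 25% × (1159300 − 982000) = 44325 ≥ 38000, so the exemption is fully phased out
  Base: 1159300 − 0 = 1159300
  1159300 × 22% = 255046

Mainline income levy:
  86000 × 9% = 7740
  635500 × 23% = 146165
  → 153905
  Less childcare facility credit 32000 → 121905

255046 > 121905, so the book-profits minimum tax is the binding amount.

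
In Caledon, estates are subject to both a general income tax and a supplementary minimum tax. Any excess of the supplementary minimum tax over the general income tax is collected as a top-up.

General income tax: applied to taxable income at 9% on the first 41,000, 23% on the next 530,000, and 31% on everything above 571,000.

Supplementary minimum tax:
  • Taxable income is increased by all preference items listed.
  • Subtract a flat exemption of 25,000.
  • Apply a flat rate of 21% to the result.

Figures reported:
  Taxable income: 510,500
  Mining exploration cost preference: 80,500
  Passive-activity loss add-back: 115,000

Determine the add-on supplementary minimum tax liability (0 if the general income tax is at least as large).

31,335

Supplementary minimum tax:
  Adjusted income: 510,500 + 80,500 + 115,000 = 706,000
  Less exemption 25,000 → base 681,000
  681,000 × 21% = 143,010

General income tax:
  41,000 × 9% = 3,690
  469,500 × 23% = 107,985
  → 111,675

Excess of supplementary minimum tax over general income tax: 143,010 − 111,675 = 31,335.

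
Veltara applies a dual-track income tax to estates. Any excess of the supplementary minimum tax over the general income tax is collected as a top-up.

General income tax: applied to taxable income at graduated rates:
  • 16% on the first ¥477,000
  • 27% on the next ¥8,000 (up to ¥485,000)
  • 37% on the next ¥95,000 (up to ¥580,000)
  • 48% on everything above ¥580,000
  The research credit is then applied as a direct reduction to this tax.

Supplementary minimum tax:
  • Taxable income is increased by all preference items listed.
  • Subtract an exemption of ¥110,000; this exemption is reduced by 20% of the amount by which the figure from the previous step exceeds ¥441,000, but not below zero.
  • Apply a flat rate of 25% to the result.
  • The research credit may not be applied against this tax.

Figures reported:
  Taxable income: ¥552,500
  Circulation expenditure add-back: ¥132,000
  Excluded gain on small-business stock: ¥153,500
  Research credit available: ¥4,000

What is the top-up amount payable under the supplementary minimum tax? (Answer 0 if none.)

Supplementary minimum tax:
  Adjusted income: ¥552,500 + ¥132,000 + ¥153,500 = ¥838,000
  Exemption: ¥110,000 − 20% × (¥838,000 − ¥441,000) = ¥110,000 − ¥79,400 = ¥30,600
  Base: ¥838,000 − ¥30,600 = ¥807,400
  ¥807,400 × 25% = ¥201,850

General income tax:
  ¥477,000 × 16% = ¥76,320
  ¥8,000 × 27% = ¥2,160
  ¥67,500 × 37% = ¥24,975
  → ¥103,455
  Less research credit ¥4,000 → ¥99,455

Excess of supplementary minimum tax over general income tax: ¥201,850 − ¥99,455 = ¥102,395.

¥102,395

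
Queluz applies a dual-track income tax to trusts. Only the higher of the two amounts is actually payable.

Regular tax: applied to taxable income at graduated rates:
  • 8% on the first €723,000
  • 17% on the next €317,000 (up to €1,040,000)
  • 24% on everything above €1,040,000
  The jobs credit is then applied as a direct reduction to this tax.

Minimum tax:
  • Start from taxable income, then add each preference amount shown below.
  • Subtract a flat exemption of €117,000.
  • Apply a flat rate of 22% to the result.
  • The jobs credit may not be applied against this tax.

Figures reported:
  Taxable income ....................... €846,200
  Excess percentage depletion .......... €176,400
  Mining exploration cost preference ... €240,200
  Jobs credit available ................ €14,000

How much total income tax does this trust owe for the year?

€252,076

Regular tax:
  €723,000 × 8% = €57,840
  €123,200 × 17% = €20,944
  → €78,784
  Less jobs credit €14,000 → €64,784

Minimum tax:
  Adjusted income: €846,200 + €176,400 + €240,200 = €1,262,800
  Less exemption €117,000 → base €1,145,800
  €1,145,800 × 22% = €252,076

€252,076 > €64,784, so the minimum tax is the binding amount.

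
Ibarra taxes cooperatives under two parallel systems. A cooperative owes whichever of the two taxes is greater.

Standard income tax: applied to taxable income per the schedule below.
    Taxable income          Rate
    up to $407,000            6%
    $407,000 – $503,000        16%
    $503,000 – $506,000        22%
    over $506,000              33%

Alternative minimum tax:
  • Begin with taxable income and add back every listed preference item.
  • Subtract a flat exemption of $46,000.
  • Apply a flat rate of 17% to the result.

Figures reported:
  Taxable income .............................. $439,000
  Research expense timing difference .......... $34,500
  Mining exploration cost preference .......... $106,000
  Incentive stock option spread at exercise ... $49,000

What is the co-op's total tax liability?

Standard income tax:
  $407,000 × 6% = $24,420
  $32,000 × 16% = $5,120
  → $29,540

Alternative minimum tax:
  Adjusted income: $439,000 + $34,500 + $106,000 + $49,000 = $628,500
  Less exemption $46,000 → base $582,500
  $582,500 × 17% = $99,025

$99,025 > $29,540, so the alternative minimum tax is the binding amount.

$99,025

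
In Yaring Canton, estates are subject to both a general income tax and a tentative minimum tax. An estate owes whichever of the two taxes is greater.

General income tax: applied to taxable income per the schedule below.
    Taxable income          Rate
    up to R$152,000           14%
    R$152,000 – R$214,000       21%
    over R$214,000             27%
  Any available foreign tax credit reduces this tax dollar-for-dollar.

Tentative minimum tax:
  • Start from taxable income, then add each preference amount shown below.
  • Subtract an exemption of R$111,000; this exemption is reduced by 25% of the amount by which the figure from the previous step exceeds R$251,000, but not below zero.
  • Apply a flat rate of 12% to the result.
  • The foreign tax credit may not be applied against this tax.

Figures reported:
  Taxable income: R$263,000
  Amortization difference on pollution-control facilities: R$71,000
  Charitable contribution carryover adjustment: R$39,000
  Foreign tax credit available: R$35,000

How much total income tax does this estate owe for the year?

Tentative minimum tax:
  Adjusted income: R$263,000 + R$71,000 + R$39,000 = R$373,000
  Exemption: R$111,000 − 25% × (R$373,000 − R$251,000) = R$111,000 − R$30,500 = R$80,500
  Base: R$373,000 − R$80,500 = R$292,500
  R$292,500 × 12% = R$35,100

General income tax:
  R$152,000 × 14% = R$21,280
  R$62,000 × 21% = R$13,020
  R$49,000 × 27% = R$13,230
  → R$47,530
  Less foreign tax credit R$35,000 → R$12,530

R$35,100 > R$12,530, so the tentative minimum tax is the binding amount.

R$35,100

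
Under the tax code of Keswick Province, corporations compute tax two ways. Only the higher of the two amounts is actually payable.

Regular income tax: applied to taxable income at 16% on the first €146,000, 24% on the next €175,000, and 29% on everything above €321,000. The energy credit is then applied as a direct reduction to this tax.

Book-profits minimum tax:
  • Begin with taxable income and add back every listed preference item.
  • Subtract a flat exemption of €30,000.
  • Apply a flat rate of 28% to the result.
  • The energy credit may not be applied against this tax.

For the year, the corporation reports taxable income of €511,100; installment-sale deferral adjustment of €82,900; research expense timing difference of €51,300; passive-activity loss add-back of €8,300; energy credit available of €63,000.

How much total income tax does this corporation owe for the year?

Regular income tax:
  €146,000 × 16% = €23,360
  €175,000 × 24% = €42,000
  €190,100 × 29% = €55,129
  → €120,489
  Less energy credit €63,000 → €57,489

Book-profits minimum tax:
  Adjusted income: €511,100 + €82,900 + €51,300 + €8,300 = €653,600
  Less exemption €30,000 → base €623,600
  €623,600 × 28% = €174,608

€174,608 > €57,489, so the book-profits minimum tax is the binding amount.

€174,608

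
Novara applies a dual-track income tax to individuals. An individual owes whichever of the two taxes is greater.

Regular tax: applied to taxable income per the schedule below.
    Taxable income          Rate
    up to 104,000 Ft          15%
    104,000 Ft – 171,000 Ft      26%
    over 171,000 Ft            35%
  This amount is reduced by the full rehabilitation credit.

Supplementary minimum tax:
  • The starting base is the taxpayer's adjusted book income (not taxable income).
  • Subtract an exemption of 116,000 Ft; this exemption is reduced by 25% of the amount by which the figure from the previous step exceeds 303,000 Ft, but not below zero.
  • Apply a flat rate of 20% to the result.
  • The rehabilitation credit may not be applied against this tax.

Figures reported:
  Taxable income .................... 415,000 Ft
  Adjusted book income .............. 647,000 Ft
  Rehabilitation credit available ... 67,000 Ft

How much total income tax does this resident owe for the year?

123,400 Ft

Regular tax:
  104,000 Ft × 15% = 15,600 Ft
  67,000 Ft × 26% = 17,420 Ft
  244,000 Ft × 35% = 85,400 Ft
  → 118,420 Ft
  Less rehabilitation credit 67,000 Ft → 51,420 Ft

Supplementary minimum tax:
  Base (adjusted book income): 647,000 Ft
  Exemption: 116,000 Ft − 25% × (647,000 Ft − 303,000 Ft) = 116,000 Ft − 86,000 Ft = 30,000 Ft
  Base: 647,000 Ft − 30,000 Ft = 617,000 Ft
  617,000 Ft × 20% = 123,400 Ft

123,400 Ft > 51,420 Ft, so the supplementary minimum tax is the binding amount.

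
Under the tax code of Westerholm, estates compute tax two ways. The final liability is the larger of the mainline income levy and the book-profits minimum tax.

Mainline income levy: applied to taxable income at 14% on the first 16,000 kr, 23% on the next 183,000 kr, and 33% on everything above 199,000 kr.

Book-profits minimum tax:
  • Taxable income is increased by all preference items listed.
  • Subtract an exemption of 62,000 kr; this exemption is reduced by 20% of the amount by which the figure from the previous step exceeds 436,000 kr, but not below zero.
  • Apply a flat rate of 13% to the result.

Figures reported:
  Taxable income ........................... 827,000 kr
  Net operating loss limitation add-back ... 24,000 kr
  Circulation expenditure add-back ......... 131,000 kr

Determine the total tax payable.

Mainline income levy:
  16,000 kr × 14% = 2,240 kr
  183,000 kr × 23% = 42,090 kr
  628,000 kr × 33% = 207,240 kr
  → 251,570 kr

Book-profits minimum tax:
  Adjusted income: 827,000 kr + 24,000 kr + 131,000 kr = 982,000 kr
  Exemption: 20% × (982,000 kr − 436,000 kr) = 109,200 kr ≥ 62,000 kr, so the exemption is fully phased out
  Base: 982,000 kr − 0 kr = 982,000 kr
  982,000 kr × 13% = 127,660 kr

251,570 kr > 127,660 kr, so the mainline income levy governs.

251,570 kr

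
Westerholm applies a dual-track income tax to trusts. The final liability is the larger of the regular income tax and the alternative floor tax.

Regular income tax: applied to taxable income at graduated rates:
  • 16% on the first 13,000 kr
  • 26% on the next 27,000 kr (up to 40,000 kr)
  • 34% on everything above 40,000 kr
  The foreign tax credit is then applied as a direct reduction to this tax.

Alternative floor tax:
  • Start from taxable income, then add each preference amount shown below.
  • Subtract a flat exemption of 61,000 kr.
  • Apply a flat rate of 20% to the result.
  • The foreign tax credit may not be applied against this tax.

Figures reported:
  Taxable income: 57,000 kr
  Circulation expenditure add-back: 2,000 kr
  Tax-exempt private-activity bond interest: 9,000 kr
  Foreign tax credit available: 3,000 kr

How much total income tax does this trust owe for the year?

11,880 kr

Alternative floor tax:
  Adjusted income: 57,000 kr + 2,000 kr + 9,000 kr = 68,000 kr
  Less exemption 61,000 kr → base 7,000 kr
  7,000 kr × 20% = 1,400 kr

Regular income tax:
  13,000 kr × 16% = 2,080 kr
  27,000 kr × 26% = 7,020 kr
  17,000 kr × 34% = 5,780 kr
  → 14,880 kr
  Less foreign tax credit 3,000 kr → 11,880 kr

11,880 kr > 1,400 kr, so the regular income tax governs.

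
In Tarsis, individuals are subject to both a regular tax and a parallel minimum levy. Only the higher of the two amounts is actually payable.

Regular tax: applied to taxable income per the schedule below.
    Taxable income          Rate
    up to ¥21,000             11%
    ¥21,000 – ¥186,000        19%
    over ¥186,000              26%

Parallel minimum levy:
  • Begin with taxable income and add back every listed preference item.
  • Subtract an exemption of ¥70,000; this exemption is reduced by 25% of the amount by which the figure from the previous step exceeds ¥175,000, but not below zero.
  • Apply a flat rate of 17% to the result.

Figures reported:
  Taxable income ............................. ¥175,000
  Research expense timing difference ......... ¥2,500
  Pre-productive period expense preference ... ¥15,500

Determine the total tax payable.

¥31,570

Parallel minimum levy:
  Adjusted income: ¥175,000 + ¥2,500 + ¥15,500 = ¥193,000
  Exemption: ¥70,000 − 25% × (¥193,000 − ¥175,000) = ¥70,000 − ¥4,500 = ¥65,500
  Base: ¥193,000 − ¥65,500 = ¥127,500
  ¥127,500 × 17% = ¥21,675

Regular tax:
  ¥21,000 × 11% = ¥2,310
  ¥154,000 × 19% = ¥29,260
  → ¥31,570

¥31,570 > ¥21,675, so the regular tax governs.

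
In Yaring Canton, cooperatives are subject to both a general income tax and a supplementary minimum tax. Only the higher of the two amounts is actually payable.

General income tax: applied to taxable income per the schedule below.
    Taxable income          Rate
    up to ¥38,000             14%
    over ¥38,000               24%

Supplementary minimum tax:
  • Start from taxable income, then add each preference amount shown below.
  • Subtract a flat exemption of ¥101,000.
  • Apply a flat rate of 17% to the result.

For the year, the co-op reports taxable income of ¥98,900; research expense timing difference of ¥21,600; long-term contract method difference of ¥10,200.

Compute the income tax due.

Supplementary minimum tax:
  Adjusted income: ¥98,900 + ¥21,600 + ¥10,200 = ¥130,700
  Less exemption ¥101,000 → base ¥29,700
  ¥29,700 × 17% = ¥5,049

General income tax:
  ¥38,000 × 14% = ¥5,320
  ¥60,900 × 24% = ¥14,616
  → ¥19,936

¥19,936 > ¥5,049, so the general income tax governs.

¥19,936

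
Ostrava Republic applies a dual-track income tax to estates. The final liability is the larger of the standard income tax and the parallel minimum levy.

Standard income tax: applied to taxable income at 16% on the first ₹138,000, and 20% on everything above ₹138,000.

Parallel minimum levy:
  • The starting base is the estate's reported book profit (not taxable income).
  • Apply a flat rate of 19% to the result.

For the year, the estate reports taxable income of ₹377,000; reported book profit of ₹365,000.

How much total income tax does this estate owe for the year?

Standard income tax:
  ₹138,000 × 16% = ₹22,080
  ₹239,000 × 20% = ₹47,800
  → ₹69,880

Parallel minimum levy:
  Base (reported book profit): ₹365,000
  ₹365,000 × 19% = ₹69,350

₹69,880 > ₹69,350, so the standard income tax governs.

₹69,880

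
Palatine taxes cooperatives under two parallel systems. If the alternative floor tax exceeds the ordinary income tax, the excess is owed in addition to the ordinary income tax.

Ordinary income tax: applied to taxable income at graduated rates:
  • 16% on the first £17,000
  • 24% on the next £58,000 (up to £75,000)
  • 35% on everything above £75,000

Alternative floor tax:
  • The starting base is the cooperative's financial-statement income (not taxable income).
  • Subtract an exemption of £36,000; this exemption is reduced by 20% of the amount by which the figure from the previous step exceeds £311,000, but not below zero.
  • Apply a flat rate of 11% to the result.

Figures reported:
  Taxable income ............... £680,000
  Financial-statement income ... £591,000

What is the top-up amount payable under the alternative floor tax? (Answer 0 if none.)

Ordinary income tax:
  £17,000 × 16% = £2,720
  £58,000 × 24% = £13,920
  £605,000 × 35% = £211,750
  → £228,390

Alternative floor tax:
  Base (financial-statement income): £591,000
  Exemption: 20% × (£591,000 − £311,000) = £56,000 ≥ £36,000, so the exemption is fully phased out
  Base: £591,000 − £0 = £591,000
  £591,000 × 11% = £65,010

£65,010 ≤ £228,390, so no add-on is due.

£0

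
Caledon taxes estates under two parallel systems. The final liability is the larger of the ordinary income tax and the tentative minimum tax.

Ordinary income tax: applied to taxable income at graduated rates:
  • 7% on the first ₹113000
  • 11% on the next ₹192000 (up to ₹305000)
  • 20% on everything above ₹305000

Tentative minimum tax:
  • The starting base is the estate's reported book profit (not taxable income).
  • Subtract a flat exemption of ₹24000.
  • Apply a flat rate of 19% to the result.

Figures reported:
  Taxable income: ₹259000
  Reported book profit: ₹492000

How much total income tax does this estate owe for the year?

₹88920

Tentative minimum tax:
  Base (reported book profit): ₹492000
  Less exemption ₹24000 → base ₹468000
  ₹468000 × 19% = ₹88920

Ordinary income tax:
  ₹113000 × 7% = ₹7910
  ₹146000 × 11% = ₹16060
  → ₹23970

₹88920 > ₹23970, so the tentative minimum tax is the binding amount.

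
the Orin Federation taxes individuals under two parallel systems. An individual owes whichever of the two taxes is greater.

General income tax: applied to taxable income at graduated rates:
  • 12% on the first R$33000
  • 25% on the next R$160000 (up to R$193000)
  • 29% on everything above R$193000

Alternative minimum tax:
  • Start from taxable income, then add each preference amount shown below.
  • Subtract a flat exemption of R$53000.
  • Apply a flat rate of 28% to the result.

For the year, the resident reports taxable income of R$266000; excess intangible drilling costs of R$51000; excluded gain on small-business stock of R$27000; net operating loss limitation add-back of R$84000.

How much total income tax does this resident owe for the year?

R$105000

Alternative minimum tax:
  Adjusted income: R$266000 + R$51000 + R$27000 + R$84000 = R$428000
  Less exemption R$53000 → base R$375000
  R$375000 × 28% = R$105000

General income tax:
  R$33000 × 12% = R$3960
  R$160000 × 25% = R$40000
  R$73000 × 29% = R$21170
  → R$65130

R$105000 > R$65130, so the alternative minimum tax is the binding amount.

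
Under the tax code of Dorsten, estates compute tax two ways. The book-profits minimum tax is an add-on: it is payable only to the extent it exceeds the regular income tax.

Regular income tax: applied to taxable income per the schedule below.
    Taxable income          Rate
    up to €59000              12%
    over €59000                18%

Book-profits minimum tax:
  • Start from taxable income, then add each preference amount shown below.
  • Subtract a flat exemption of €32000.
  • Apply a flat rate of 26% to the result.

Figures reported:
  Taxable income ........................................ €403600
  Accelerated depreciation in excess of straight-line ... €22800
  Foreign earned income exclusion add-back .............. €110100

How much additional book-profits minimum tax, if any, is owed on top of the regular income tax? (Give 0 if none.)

€62062

Book-profits minimum tax:
  Adjusted income: €403600 + €22800 + €110100 = €536500
  Less exemption €32000 → base €504500
  €504500 × 26% = €131170

Regular income tax:
  €59000 × 12% = €7080
  €344600 × 18% = €62028
  → €69108

Excess of book-profits minimum tax over regular income tax: €131170 − €69108 = €62062.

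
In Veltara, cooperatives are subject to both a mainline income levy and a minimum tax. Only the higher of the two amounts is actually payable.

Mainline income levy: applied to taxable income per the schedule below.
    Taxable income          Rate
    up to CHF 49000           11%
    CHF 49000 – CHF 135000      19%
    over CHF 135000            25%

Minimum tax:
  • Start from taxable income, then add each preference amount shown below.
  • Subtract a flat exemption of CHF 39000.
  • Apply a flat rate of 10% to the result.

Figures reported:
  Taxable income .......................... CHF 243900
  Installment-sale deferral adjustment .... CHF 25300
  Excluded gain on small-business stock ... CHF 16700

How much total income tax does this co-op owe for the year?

CHF 48955

Minimum tax:
  Adjusted income: CHF 243900 + CHF 25300 + CHF 16700 = CHF 285900
  Less exemption CHF 39000 → base CHF 246900
  CHF 246900 × 10% = CHF 24690

Mainline income levy:
  CHF 49000 × 11% = CHF 5390
  CHF 86000 × 19% = CHF 16340
  CHF 108900 × 25% = CHF 27225
  → CHF 48955

CHF 48955 > CHF 24690, so the mainline income levy governs.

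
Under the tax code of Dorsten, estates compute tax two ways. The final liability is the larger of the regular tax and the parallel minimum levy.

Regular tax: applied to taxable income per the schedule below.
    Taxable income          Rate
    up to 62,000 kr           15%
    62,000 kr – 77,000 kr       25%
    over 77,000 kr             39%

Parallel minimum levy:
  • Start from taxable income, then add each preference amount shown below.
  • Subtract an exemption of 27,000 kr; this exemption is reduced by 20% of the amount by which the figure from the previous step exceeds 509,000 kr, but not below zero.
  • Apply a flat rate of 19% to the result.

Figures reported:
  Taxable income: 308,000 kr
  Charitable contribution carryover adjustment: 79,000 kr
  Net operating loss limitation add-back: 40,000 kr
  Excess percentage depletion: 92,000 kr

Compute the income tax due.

Parallel minimum levy:
  Adjusted income: 308,000 kr + 79,000 kr + 40,000 kr + 92,000 kr = 519,000 kr
  Exemption: 27,000 kr − 20% × (519,000 kr − 509,000 kr) = 27,000 kr − 2,000 kr = 25,000 kr
  Base: 519,000 kr − 25,000 kr = 494,000 kr
  494,000 kr × 19% = 93,860 kr

Regular tax:
  62,000 kr × 15% = 9,300 kr
  15,000 kr × 25% = 3,750 kr
  231,000 kr × 39% = 90,090 kr
  → 103,140 kr

103,140 kr > 93,860 kr, so the regular tax governs.

103,140 kr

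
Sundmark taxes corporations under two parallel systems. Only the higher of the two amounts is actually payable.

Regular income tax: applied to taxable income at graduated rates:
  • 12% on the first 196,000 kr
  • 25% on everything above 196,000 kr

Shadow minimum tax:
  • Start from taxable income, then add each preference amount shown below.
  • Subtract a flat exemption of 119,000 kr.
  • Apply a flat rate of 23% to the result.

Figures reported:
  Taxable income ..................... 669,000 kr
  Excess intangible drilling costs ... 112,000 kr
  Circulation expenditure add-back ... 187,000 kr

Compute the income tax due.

Shadow minimum tax:
  Adjusted income: 669,000 kr + 112,000 kr + 187,000 kr = 968,000 kr
  Less exemption 119,000 kr → base 849,000 kr
  849,000 kr × 23% = 195,270 kr

Regular income tax:
  196,000 kr × 12% = 23,520 kr
  473,000 kr × 25% = 118,250 kr
  → 141,770 kr

195,270 kr > 141,770 kr, so the shadow minimum tax is the binding amount.

195,270 kr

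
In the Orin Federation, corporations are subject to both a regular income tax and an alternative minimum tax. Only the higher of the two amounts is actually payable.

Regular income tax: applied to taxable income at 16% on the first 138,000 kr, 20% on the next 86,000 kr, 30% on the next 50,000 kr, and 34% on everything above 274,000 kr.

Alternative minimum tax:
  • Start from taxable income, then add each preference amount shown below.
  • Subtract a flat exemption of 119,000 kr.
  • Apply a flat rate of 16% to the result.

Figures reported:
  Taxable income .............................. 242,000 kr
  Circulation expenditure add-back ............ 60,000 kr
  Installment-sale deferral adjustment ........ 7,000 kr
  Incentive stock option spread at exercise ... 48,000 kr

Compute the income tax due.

Regular income tax:
  138,000 kr × 16% = 22,080 kr
  86,000 kr × 20% = 17,200 kr
  18,000 kr × 30% = 5,400 kr
  → 44,680 kr

Alternative minimum tax:
  Adjusted income: 242,000 kr + 60,000 kr + 7,000 kr + 48,000 kr = 357,000 kr
  Less exemption 119,000 kr → base 238,000 kr
  238,000 kr × 16% = 38,080 kr

44,680 kr > 38,080 kr, so the regular income tax governs.

44,680 kr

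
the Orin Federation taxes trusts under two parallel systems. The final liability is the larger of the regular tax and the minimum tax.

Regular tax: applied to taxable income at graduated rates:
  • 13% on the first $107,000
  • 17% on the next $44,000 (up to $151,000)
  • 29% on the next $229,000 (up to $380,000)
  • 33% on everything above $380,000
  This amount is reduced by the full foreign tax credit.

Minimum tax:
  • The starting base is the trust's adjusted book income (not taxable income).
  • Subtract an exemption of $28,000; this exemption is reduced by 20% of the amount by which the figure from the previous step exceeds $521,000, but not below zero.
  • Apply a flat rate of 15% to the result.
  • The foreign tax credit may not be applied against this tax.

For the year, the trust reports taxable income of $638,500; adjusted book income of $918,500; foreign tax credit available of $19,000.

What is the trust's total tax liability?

$154,105

Minimum tax:
  Base (adjusted book income): $918,500
  Exemption: 20% × ($918,500 − $521,000) = $79,500 ≥ $28,000, so the exemption is fully phased out
  Base: $918,500 − $0 = $918,500
  $918,500 × 15% = $137,775

Regular tax:
  $107,000 × 13% = $13,910
  $44,000 × 17% = $7,480
  $229,000 × 29% = $66,410
  $258,500 × 33% = $85,305
  → $173,105
  Less foreign tax credit $19,000 → $154,105

$154,105 > $137,775, so the regular tax governs.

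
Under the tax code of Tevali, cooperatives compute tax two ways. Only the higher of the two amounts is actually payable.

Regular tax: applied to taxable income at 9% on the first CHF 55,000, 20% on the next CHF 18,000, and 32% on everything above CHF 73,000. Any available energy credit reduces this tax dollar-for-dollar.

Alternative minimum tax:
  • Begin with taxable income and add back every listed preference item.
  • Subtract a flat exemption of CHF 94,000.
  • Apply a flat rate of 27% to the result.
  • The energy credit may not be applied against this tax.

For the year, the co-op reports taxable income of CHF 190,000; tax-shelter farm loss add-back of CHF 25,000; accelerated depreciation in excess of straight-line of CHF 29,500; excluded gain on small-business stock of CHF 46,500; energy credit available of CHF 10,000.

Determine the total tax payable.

Regular tax:
  CHF 55,000 × 9% = CHF 4,950
  CHF 18,000 × 20% = CHF 3,600
  CHF 117,000 × 32% = CHF 37,440
  → CHF 45,990
  Less energy credit CHF 10,000 → CHF 35,990

Alternative minimum tax:
  Adjusted income: CHF 190,000 + CHF 25,000 + CHF 29,500 + CHF 46,500 = CHF 291,000
  Less exemption CHF 94,000 → base CHF 197,000
  CHF 197,000 × 27% = CHF 53,190

CHF 53,190 > CHF 35,990, so the alternative minimum tax is the binding amount.

CHF 53,190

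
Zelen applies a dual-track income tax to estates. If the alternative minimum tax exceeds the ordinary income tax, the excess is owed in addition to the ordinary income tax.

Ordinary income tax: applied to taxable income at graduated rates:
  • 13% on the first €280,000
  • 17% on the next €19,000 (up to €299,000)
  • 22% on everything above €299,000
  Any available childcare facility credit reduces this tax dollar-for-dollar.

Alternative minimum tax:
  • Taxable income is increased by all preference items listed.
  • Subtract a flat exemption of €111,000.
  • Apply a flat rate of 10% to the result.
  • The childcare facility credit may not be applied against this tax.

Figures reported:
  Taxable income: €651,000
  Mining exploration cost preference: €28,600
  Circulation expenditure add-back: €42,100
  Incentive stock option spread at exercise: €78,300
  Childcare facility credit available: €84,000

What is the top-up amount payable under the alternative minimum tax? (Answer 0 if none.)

€35,830

Ordinary income tax:
  €280,000 × 13% = €36,400
  €19,000 × 17% = €3,230
  €352,000 × 22% = €77,440
  → €117,070
  Less childcare facility credit €84,000 → €33,070

Alternative minimum tax:
  Adjusted income: €651,000 + €28,600 + €42,100 + €78,300 = €800,000
  Less exemption €111,000 → base €689,000
  €689,000 × 10% = €68,900

Excess of alternative minimum tax over ordinary income tax: €68,900 − €33,070 = €35,830.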